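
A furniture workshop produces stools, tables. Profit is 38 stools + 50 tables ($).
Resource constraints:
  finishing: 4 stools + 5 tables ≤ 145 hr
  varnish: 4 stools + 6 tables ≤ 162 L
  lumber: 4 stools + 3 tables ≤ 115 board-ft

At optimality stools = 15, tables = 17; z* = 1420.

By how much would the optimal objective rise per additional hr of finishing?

7

At the optimum: finishing uses 145 of 145 (binding); varnish uses 162 of 162 (binding); lumber uses 111 of 115 (slack = 4).
Slack constraints have shadow price 0 (complementary slackness).
The binding rows give the dual system: 4·y_finishing + 4·y_varnish = 38 and 5·y_finishing + 6·y_varnish = 50.
This yields shadow prices y_finishing = 7, y_varnish = 2.5.
Shadow price of finishing = 7.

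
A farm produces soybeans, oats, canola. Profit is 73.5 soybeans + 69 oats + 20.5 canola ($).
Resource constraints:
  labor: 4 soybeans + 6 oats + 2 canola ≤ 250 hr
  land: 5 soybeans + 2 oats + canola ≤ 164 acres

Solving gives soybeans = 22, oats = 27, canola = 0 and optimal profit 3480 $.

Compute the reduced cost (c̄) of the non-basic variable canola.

Both labor and land are binding at x*.
The binding rows give the dual system: 4·y_labor + 5·y_land = 73.5 and 6·y_labor + 2·y_land = 69.
→ y_labor = 9 and y_land = 7.5.
Reduced cost of canola: c₃ − yᵀa₃ = 20.5 − (9·2 + 7.5·1) = 20.5 − 25.5 = -5.

-5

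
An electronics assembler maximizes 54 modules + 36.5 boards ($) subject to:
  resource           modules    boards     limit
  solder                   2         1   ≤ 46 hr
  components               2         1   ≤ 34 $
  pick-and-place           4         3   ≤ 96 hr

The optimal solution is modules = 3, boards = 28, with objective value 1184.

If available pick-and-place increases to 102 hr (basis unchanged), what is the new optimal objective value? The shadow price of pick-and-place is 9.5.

1241

Δb = 6, so new z* = 1184 + (9.5)·(6) = 1184 + 57 = 1241.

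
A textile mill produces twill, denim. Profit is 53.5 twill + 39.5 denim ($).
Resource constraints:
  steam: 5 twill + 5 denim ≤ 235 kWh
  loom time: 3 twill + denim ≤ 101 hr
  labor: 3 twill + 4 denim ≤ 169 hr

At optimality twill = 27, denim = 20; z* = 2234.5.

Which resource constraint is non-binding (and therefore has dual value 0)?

labor

steam: 235/235 (binding)
loom time: 101/101 (binding)
labor: 161/169 (slack 8)
By complementary slackness, a constraint with positive slack has shadow price 0 → labor.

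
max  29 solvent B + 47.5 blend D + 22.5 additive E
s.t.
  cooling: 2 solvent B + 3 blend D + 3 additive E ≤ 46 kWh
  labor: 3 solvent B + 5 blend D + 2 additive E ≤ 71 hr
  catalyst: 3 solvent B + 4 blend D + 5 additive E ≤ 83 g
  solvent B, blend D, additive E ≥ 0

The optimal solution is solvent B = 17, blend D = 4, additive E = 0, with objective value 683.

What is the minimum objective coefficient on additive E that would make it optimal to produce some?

23.5

At the optimum: cooling uses 46 of 46 (binding); labor uses 71 of 71 (binding); catalyst uses 67 of 83 (slack = 16).
Slack constraints have shadow price 0 (complementary slackness).
Dual feasibility on the basic columns requires 2·y_cooling + 3·y_labor = 29, 3·y_cooling + 5·y_labor = 47.5.
→ y_cooling = 2.5 and y_labor = 8.
additive E enters the basis when its profit ≥ yᵀa₃ = 2.5·3 + 8·2 = 23.5.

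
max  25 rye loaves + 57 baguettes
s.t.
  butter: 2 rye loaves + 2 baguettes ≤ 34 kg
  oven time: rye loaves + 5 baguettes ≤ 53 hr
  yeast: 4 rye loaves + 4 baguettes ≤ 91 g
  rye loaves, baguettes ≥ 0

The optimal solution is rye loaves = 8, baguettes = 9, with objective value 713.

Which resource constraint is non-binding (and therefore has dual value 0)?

yeast

butter: 34/34 (binding)
oven time: 53/53 (binding)
yeast: 68/91 (slack 23)
By complementary slackness, a constraint with positive slack has shadow price 0 → yeast.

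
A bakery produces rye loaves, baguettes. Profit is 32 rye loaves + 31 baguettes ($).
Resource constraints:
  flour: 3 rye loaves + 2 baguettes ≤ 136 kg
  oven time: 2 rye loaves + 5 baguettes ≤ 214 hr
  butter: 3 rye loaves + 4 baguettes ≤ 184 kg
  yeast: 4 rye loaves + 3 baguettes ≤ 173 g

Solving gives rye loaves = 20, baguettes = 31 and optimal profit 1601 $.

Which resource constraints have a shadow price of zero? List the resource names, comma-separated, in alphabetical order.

flour, oven time

flour: 122/136 (slack 14)
oven time: 195/214 (slack 19)
butter: 184/184 (binding)
yeast: 173/173 (binding)
By complementary slackness, a constraint with positive slack has shadow price 0 → flour, oven time.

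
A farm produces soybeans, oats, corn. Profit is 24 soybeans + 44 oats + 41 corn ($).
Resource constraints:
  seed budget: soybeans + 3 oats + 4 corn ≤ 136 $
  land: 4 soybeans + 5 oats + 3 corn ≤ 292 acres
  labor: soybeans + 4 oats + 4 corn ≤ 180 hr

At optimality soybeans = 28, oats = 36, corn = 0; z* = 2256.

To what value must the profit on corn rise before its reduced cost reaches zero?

Check each constraint at x*: seed budget 136/136 (tight); land 292/292 (tight); labor 172/180 (slack 8).
Slack constraints have shadow price 0 (complementary slackness).
From A_Bᵀ y = c: 1·y_seed budget + 4·y_land = 24; 3·y_seed budget + 5·y_land = 44.
→ y_seed budget = 8 and y_land = 4.
corn enters the basis when its profit ≥ yᵀa₃ = 8·4 + 4·3 = 44.

44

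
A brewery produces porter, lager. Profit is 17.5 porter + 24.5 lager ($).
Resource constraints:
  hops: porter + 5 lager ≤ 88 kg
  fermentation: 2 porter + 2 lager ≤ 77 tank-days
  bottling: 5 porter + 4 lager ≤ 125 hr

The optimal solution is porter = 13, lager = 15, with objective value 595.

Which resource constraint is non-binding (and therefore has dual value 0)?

hops: 88/88 (binding)
fermentation: 56/77 (slack 21)
bottling: 125/125 (binding)
By complementary slackness, a constraint with positive slack has shadow price 0 → fermentation.

fermentation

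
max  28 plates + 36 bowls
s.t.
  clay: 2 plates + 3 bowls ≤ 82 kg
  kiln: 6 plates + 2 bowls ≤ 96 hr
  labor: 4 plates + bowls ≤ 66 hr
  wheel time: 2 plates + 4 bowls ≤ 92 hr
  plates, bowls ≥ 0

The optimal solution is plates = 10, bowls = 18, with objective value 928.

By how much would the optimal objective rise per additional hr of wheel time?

8

Check each constraint at x*: clay 74/82 (slack 8); kiln 96/96 (tight); labor 58/66 (slack 8); wheel time 92/92 (tight).
Since clay, labor are not tight, their duals are 0.
The binding rows give the dual system: 6·y_kiln + 2·y_wheel time = 28 and 2·y_kiln + 4·y_wheel time = 36.
Solving: y_kiln = 2, y_wheel time = 8.
Shadow price of wheel time = 8.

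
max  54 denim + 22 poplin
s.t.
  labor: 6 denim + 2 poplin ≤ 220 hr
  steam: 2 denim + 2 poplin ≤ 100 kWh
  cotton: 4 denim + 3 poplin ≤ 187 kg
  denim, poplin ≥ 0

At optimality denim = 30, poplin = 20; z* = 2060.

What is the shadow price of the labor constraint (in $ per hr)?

8

Check each constraint at x*: labor 220/220 (tight); steam 100/100 (tight); cotton 180/187 (slack 7).
Slack constraints have shadow price 0 (complementary slackness).
The binding rows give the dual system: 6·y_labor + 2·y_steam = 54 and 2·y_labor + 2·y_steam = 22.
→ y_labor = 8 and y_steam = 3.
Shadow price of labor = 8.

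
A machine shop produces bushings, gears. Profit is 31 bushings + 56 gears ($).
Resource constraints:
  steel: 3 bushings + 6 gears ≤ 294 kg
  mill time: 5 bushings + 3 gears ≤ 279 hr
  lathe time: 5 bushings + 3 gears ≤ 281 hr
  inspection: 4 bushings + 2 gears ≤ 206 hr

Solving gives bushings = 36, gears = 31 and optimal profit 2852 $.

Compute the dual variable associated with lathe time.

Binding: steel and inspection. Non-binding: mill time (6 unused), lathe time (8 unused).
By complementary slackness, y = 0 for the non-binding constraints.
The binding rows give the dual system: 3·y_steel + 4·y_inspection = 31 and 6·y_steel + 2·y_inspection = 56.
Solving: y_steel = 9, y_inspection = 1.
Shadow price of lathe time = 0.

0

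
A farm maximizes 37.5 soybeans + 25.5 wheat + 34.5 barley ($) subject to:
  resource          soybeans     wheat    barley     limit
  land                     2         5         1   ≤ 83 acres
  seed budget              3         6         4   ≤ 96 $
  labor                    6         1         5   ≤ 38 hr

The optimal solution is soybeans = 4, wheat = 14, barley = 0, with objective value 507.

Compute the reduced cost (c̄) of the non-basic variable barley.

-2

Binding: seed budget and labor. Non-binding: land (5 unused).
Slack constraints have shadow price 0 (complementary slackness).
The binding rows give the dual system: 3·y_seed budget + 6·y_labor = 37.5 and 6·y_seed budget + 1·y_labor = 25.5.
This yields shadow prices y_seed budget = 3.5, y_labor = 4.5.
Reduced cost of barley: c₃ − yᵀa₃ = 34.5 − (3.5·4 + 4.5·5) = 34.5 − 36.5 = -2.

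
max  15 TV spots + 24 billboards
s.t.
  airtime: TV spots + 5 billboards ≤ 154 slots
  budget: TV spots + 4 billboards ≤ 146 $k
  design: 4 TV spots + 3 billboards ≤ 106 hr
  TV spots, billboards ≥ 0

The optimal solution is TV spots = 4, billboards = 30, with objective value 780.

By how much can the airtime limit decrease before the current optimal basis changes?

Binding constraints: airtime, design. The basis is B = [[1,5],[4,3]] with det -17.
Per unit decrease in airtime, x* moves by d = (0.1765, -0.2353).
The basis stays optimal until billboards reaches 0; allowable decrease = 127.5 slots.

127.5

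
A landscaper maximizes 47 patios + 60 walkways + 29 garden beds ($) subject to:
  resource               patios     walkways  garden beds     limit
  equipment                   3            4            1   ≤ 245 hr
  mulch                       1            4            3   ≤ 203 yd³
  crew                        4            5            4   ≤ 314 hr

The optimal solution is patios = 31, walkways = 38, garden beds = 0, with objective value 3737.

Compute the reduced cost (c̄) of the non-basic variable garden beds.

-8

At the optimum: equipment uses 245 of 245 (binding); mulch uses 183 of 203 (slack = 20); crew uses 314 of 314 (binding).
By complementary slackness, y = 0 for the non-binding constraint.
Dual feasibility on the basic columns requires 3·y_equipment + 4·y_crew = 47, 4·y_equipment + 5·y_crew = 60.
→ y_equipment = 5 and y_crew = 8.
Reduced cost of garden beds: c₃ − yᵀa₃ = 29 − (5·1 + 8·4) = 29 − 37 = -8.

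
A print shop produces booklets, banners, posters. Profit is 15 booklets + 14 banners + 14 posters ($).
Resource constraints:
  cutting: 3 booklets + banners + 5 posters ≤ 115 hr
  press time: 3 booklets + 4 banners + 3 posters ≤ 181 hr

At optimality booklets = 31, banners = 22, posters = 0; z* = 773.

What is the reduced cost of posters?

-5

Check each constraint at x*: cutting 115/115 (tight); press time 181/181 (tight).
From A_Bᵀ y = c: 3·y_cutting + 3·y_press time = 15; 1·y_cutting + 4·y_press time = 14.
→ y_cutting = 2 and y_press time = 3.
Reduced cost of posters: c₃ − yᵀa₃ = 14 − (2·5 + 3·3) = 14 − 19 = -5.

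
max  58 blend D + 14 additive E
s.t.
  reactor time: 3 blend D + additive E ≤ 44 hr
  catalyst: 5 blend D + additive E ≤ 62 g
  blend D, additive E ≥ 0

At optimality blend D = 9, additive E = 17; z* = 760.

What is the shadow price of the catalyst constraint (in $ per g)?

Both reactor time and catalyst are binding at x*.
Dual feasibility on the basic columns requires 3·y_reactor time + 5·y_catalyst = 58, 1·y_reactor time + 1·y_catalyst = 14.
This yields shadow prices y_reactor time = 6, y_catalyst = 8.
Shadow price of catalyst = 8.

8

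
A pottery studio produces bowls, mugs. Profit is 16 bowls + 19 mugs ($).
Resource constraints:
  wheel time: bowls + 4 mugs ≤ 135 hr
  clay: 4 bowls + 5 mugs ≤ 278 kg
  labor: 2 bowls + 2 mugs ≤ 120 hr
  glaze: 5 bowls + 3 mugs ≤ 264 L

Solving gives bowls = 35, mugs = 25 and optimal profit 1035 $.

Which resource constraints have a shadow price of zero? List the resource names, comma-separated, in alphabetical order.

wheel time: 135/135 (binding)
clay: 265/278 (slack 13)
labor: 120/120 (binding)
glaze: 250/264 (slack 14)
By complementary slackness, a constraint with positive slack has shadow price 0 → clay, glaze.

clay, glaze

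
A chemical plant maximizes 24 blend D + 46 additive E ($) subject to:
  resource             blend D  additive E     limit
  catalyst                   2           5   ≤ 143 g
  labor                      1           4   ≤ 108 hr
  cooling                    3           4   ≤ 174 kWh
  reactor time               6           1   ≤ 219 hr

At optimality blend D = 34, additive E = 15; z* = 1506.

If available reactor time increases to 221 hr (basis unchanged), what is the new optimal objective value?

Binding: catalyst and reactor time. Non-binding: labor (14 unused), cooling (12 unused).
Since labor, cooling are not tight, their duals are 0.
From A_Bᵀ y = c: 2·y_catalyst + 6·y_reactor time = 24; 5·y_catalyst + 1·y_reactor time = 46.
Solving: y_catalyst = 9, y_reactor time = 1.
Δz = y_reactor time·Δb = 1 × (2) = 2, so new z* = 1506 + 2 = 1508.

1508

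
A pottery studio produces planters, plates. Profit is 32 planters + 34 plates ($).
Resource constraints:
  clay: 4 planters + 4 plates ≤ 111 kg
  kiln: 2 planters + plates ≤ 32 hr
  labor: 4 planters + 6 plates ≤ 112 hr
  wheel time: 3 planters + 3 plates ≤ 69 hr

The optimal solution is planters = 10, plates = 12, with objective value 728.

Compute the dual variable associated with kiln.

7

Check each constraint at x*: clay 88/111 (slack 23); kiln 32/32 (tight); labor 112/112 (tight); wheel time 66/69 (slack 3).
Slack constraints have shadow price 0 (complementary slackness).
Dual feasibility on the basic columns requires 2·y_kiln + 4·y_labor = 32, 1·y_kiln + 6·y_labor = 34.
Solving: y_kiln = 7, y_labor = 4.5.
Shadow price of kiln = 7.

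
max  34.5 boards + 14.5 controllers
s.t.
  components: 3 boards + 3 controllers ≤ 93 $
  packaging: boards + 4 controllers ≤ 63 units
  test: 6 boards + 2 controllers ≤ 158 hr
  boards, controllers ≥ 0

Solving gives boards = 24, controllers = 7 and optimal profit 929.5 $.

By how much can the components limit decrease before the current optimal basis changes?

14

Binding constraints: components, test. The basis is B = [[3,3],[6,2]] with det -12.
Per unit decrease in components, x* moves by d = (0.1667, -0.5).
The basis stays optimal until controllers reaches 0; allowable decrease = 14 $.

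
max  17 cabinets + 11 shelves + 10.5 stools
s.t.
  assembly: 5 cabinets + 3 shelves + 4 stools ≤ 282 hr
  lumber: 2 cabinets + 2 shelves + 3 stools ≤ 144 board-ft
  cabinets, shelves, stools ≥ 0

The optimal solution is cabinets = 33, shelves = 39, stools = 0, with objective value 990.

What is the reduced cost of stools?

-4.5

At the optimum: assembly uses 282 of 282 (binding); lumber uses 144 of 144 (binding).
The binding rows give the dual system: 5·y_assembly + 2·y_lumber = 17 and 3·y_assembly + 2·y_lumber = 11.
→ y_assembly = 3 and y_lumber = 1.
Reduced cost of stools: c₃ − yᵀa₃ = 10.5 − (3·4 + 1·3) = 10.5 − 15 = -4.5.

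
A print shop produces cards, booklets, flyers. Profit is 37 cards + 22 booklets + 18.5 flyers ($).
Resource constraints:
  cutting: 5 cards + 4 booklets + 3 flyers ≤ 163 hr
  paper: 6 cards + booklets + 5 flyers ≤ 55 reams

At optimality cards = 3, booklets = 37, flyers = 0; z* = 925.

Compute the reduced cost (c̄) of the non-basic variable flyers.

Check each constraint at x*: cutting 163/163 (tight); paper 55/55 (tight).
Dual feasibility on the basic columns requires 5·y_cutting + 6·y_paper = 37, 4·y_cutting + 1·y_paper = 22.
→ y_cutting = 5 and y_paper = 2.
Reduced cost of flyers: c₃ − yᵀa₃ = 18.5 − (5·3 + 2·5) = 18.5 − 25 = -6.5.

-6.5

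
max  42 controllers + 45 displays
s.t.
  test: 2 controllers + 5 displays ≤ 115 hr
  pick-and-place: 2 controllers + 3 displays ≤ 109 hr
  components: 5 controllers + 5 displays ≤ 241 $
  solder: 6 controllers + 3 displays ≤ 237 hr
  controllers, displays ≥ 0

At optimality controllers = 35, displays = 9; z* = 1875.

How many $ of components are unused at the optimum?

components used = 5·35 + 5·9 = 220; slack = 241 − 220 = 21.

21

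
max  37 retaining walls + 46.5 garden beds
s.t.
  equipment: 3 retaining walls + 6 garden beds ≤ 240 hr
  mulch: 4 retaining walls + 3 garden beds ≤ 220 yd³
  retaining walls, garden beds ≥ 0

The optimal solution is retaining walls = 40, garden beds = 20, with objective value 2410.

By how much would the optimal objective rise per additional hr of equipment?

Check each constraint at x*: equipment 240/240 (tight); mulch 220/220 (tight).
From A_Bᵀ y = c: 3·y_equipment + 4·y_mulch = 37; 6·y_equipment + 3·y_mulch = 46.5.
Solving: y_equipment = 5, y_mulch = 5.5.
Shadow price of equipment = 5.

5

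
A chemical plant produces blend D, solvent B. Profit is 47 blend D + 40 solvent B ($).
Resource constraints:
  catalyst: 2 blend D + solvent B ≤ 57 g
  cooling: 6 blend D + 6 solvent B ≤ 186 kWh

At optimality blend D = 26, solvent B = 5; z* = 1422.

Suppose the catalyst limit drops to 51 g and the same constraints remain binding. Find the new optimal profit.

1380

Check each constraint at x*: catalyst 57/57 (tight); cooling 186/186 (tight).
From A_Bᵀ y = c: 2·y_catalyst + 6·y_cooling = 47; 1·y_catalyst + 6·y_cooling = 40.
→ y_catalyst = 7 and y_cooling = 5.5.
Δz = y_catalyst·Δb = 7 × (-6) = -42, so new z* = 1422 − 42 = 1380.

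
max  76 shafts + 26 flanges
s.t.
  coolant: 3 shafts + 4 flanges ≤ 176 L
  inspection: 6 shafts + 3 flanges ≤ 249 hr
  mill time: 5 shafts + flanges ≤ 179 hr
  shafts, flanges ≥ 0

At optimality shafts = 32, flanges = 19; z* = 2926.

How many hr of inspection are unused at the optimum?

0

inspection used = 6·32 + 3·19 = 249; slack = 249 − 249 = 0.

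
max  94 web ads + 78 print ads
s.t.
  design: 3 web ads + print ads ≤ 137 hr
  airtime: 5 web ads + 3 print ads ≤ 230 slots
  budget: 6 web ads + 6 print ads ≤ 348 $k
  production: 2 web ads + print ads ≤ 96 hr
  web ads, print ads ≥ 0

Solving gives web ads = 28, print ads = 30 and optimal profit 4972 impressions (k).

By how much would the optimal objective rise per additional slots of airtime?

Check each constraint at x*: design 114/137 (slack 23); airtime 230/230 (tight); budget 348/348 (tight); production 86/96 (slack 10).
By complementary slackness, y = 0 for the non-binding constraints.
The binding rows give the dual system: 5·y_airtime + 6·y_budget = 94 and 3·y_airtime + 6·y_budget = 78.
This yields shadow prices y_airtime = 8, y_budget = 9.
Shadow price of airtime = 8.

8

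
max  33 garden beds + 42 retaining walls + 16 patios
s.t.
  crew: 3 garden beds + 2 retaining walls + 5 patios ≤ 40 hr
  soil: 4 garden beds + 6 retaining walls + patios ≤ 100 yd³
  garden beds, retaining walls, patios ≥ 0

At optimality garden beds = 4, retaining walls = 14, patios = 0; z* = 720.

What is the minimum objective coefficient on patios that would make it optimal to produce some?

21

Check each constraint at x*: crew 40/40 (tight); soil 100/100 (tight).
Dual feasibility on the basic columns requires 3·y_crew + 4·y_soil = 33, 2·y_crew + 6·y_soil = 42.
This yields shadow prices y_crew = 3, y_soil = 6.
patios enters the basis when its profit ≥ yᵀa₃ = 3·5 + 6·1 = 21.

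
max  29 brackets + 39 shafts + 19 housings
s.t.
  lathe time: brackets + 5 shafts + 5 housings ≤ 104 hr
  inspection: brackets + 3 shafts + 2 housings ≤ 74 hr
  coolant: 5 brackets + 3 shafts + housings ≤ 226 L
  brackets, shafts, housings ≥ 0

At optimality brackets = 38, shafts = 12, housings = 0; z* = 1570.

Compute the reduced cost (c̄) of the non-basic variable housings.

-3

Binding: inspection and coolant. Non-binding: lathe time (6 unused).
Slack constraints have shadow price 0 (complementary slackness).
From A_Bᵀ y = c: 1·y_inspection + 5·y_coolant = 29; 3·y_inspection + 3·y_coolant = 39.
→ y_inspection = 9 and y_coolant = 4.
Reduced cost of housings: c₃ − yᵀa₃ = 19 − (9·2 + 4·1) = 19 − 22 = -3.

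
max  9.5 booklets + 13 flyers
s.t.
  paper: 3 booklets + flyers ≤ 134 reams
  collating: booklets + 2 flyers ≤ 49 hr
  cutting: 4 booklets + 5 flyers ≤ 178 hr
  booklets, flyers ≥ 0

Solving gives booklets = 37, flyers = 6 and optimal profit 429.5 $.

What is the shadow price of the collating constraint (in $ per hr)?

At the optimum: paper uses 117 of 134 (slack = 17); collating uses 49 of 49 (binding); cutting uses 178 of 178 (binding).
Since paper is not tight, its dual is 0.
Dual feasibility on the basic columns requires 1·y_collating + 4·y_cutting = 9.5, 2·y_collating + 5·y_cutting = 13.
Solving: y_collating = 1.5, y_cutting = 2.
Shadow price of collating = 1.5.

1.5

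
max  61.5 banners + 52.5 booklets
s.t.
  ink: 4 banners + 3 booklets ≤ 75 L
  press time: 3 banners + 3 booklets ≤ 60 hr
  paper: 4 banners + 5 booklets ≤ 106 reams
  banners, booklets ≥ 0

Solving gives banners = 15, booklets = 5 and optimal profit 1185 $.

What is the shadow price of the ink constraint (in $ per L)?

At the optimum: ink uses 75 of 75 (binding); press time uses 60 of 60 (binding); paper uses 85 of 106 (slack = 21).
Slack constraints have shadow price 0 (complementary slackness).
Dual feasibility on the basic columns requires 4·y_ink + 3·y_press time = 61.5, 3·y_ink + 3·y_press time = 52.5.
→ y_ink = 9 and y_press time = 8.5.
Shadow price of ink = 9.

9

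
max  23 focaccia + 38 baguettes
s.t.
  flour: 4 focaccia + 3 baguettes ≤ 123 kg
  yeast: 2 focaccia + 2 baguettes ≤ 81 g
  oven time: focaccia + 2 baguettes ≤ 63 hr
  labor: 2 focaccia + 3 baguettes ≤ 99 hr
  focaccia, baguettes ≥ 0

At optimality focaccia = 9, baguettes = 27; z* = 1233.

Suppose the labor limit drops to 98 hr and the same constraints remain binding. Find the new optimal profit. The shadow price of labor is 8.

Δb = -1, so new z* = 1233 + (8)·(-1) = 1233 − 8 = 1225.

1225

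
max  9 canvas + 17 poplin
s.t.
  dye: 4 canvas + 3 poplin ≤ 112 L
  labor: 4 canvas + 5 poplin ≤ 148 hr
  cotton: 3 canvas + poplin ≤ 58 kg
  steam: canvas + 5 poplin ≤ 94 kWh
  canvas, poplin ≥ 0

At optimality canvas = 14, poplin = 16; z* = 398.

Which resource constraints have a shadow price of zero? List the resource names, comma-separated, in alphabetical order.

dye: 104/112 (slack 8)
labor: 136/148 (slack 12)
cotton: 58/58 (binding)
steam: 94/94 (binding)
By complementary slackness, a constraint with positive slack has shadow price 0 → dye, labor.

dye, labor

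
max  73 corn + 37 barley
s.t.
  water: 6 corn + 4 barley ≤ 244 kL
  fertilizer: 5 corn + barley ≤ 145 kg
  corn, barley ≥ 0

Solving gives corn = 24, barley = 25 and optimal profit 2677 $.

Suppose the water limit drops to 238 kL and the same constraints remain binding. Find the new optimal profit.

Both water and fertilizer are binding at x*.
From A_Bᵀ y = c: 6·y_water + 5·y_fertilizer = 73; 4·y_water + 1·y_fertilizer = 37.
This yields shadow prices y_water = 8, y_fertilizer = 5.
Δz = y_water·Δb = 8 × (-6) = -48, so new z* = 2677 − 48 = 2629.

2629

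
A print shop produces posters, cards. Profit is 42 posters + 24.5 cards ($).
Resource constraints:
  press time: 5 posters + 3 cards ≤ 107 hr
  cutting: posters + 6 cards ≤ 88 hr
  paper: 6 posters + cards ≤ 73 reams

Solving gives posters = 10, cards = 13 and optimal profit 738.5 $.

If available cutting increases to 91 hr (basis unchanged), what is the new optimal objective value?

Check each constraint at x*: press time 89/107 (slack 18); cutting 88/88 (tight); paper 73/73 (tight).
By complementary slackness, y = 0 for the non-binding constraint.
The binding rows give the dual system: 1·y_cutting + 6·y_paper = 42 and 6·y_cutting + 1·y_paper = 24.5.
→ y_cutting = 3 and y_paper = 6.5.
Δz = y_cutting·Δb = 3 × (3) = 9, so new z* = 738.5 + 9 = 747.5.

747.5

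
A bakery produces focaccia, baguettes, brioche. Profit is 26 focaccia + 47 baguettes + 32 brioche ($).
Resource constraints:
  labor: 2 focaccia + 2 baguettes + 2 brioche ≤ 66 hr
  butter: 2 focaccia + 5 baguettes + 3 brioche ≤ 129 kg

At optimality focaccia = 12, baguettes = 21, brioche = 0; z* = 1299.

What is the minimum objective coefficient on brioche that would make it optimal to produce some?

33

Both labor and butter are binding at x*.
From A_Bᵀ y = c: 2·y_labor + 2·y_butter = 26; 2·y_labor + 5·y_butter = 47.
→ y_labor = 6 and y_butter = 7.
brioche enters the basis when its profit ≥ yᵀa₃ = 6·2 + 7·3 = 33.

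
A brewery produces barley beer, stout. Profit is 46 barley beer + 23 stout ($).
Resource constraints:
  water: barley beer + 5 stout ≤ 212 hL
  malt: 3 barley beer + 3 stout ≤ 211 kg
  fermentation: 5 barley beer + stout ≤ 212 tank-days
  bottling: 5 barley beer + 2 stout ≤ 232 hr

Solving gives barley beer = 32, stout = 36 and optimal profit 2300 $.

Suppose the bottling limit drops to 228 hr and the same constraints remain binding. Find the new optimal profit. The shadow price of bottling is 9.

Δb = -4, so new z* = 2300 + (9)·(-4) = 2300 − 36 = 2264.

2264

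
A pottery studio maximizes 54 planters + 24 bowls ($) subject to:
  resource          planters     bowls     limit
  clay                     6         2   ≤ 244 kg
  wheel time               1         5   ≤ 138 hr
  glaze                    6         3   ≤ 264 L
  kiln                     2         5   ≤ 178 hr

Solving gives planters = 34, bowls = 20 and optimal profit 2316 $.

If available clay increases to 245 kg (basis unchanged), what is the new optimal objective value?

Check each constraint at x*: clay 244/244 (tight); wheel time 134/138 (slack 4); glaze 264/264 (tight); kiln 168/178 (slack 10).
By complementary slackness, y = 0 for the non-binding constraints.
The binding rows give the dual system: 6·y_clay + 6·y_glaze = 54 and 2·y_clay + 3·y_glaze = 24.
This yields shadow prices y_clay = 3, y_glaze = 6.
Δz = y_clay·Δb = 3 × (1) = 3, so new z* = 2316 + 3 = 2319.

2319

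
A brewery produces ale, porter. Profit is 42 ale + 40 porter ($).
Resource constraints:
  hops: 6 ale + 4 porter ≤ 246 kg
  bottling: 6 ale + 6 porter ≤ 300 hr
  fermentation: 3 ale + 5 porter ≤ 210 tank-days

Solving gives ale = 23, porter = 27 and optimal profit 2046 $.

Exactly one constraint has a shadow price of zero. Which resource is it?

fermentation

hops: 246/246 (binding)
bottling: 300/300 (binding)
fermentation: 204/210 (slack 6)
By complementary slackness, a constraint with positive slack has shadow price 0 → fermentation.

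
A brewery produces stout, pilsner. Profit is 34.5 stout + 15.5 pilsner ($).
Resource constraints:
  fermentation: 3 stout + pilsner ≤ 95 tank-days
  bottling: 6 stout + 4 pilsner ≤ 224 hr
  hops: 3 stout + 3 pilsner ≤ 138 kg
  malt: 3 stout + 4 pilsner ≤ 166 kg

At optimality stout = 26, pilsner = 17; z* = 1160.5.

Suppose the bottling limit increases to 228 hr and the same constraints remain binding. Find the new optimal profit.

1168.5

Check each constraint at x*: fermentation 95/95 (tight); bottling 224/224 (tight); hops 129/138 (slack 9); malt 146/166 (slack 20).
By complementary slackness, y = 0 for the non-binding constraints.
The binding rows give the dual system: 3·y_fermentation + 6·y_bottling = 34.5 and 1·y_fermentation + 4·y_bottling = 15.5.
Solving: y_fermentation = 7.5, y_bottling = 2.
Δz = y_bottling·Δb = 2 × (4) = 8, so new z* = 1160.5 + 8 = 1168.5.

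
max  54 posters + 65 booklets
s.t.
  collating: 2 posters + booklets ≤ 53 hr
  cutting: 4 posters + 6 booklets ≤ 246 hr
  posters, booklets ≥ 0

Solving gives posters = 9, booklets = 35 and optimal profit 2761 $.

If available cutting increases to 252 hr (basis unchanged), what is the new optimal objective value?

Check each constraint at x*: collating 53/53 (tight); cutting 246/246 (tight).
From A_Bᵀ y = c: 2·y_collating + 4·y_cutting = 54; 1·y_collating + 6·y_cutting = 65.
This yields shadow prices y_collating = 8, y_cutting = 9.5.
Δz = y_cutting·Δb = 9.5 × (6) = 57, so new z* = 2761 + 57 = 2818.

2818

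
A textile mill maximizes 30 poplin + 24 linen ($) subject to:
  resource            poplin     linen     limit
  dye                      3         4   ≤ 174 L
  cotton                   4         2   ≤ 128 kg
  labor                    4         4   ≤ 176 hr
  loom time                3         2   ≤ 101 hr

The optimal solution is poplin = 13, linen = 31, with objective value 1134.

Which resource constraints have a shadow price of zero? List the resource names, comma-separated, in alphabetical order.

dye: 163/174 (slack 11)
cotton: 114/128 (slack 14)
labor: 176/176 (binding)
loom time: 101/101 (binding)
By complementary slackness, a constraint with positive slack has shadow price 0 → cotton, dye.

cotton, dye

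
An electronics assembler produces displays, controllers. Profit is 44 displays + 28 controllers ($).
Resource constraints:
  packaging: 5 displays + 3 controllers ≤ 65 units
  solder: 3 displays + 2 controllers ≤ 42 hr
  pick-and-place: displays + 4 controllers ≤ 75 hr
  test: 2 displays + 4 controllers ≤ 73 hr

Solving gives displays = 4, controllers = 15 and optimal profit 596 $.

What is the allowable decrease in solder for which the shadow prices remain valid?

3

Binding constraints: packaging, solder. The basis is B = [[5,3],[3,2]] with det 1.
Per unit decrease in solder, x* moves by d = (3, -5).
The basis stays optimal until controllers reaches 0; allowable decrease = 3 hr.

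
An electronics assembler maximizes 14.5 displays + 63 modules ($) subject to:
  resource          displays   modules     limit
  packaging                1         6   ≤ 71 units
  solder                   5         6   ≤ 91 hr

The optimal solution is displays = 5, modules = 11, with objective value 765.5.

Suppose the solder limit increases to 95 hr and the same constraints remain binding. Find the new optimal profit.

769.5

At the optimum: packaging uses 71 of 71 (binding); solder uses 91 of 91 (binding).
Dual feasibility on the basic columns requires 1·y_packaging + 5·y_solder = 14.5, 6·y_packaging + 6·y_solder = 63.
→ y_packaging = 9.5 and y_solder = 1.
Δz = y_solder·Δb = 1 × (4) = 4, so new z* = 765.5 + 4 = 769.5.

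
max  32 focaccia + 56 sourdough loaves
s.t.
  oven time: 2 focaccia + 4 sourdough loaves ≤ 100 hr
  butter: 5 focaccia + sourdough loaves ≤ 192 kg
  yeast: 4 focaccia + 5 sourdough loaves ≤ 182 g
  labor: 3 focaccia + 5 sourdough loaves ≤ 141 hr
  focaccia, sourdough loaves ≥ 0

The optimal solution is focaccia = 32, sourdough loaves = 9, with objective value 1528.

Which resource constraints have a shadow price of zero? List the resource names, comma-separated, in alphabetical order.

butter, yeast

oven time: 100/100 (binding)
butter: 169/192 (slack 23)
yeast: 173/182 (slack 9)
labor: 141/141 (binding)
By complementary slackness, a constraint with positive slack has shadow price 0 → butter, yeast.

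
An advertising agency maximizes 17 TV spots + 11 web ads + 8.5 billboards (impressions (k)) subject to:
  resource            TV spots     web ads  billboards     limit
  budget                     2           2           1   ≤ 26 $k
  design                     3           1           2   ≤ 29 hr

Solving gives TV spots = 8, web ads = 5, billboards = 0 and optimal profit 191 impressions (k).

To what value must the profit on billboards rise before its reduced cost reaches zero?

10

Both budget and design are binding at x*.
The binding rows give the dual system: 2·y_budget + 3·y_design = 17 and 2·y_budget + 1·y_design = 11.
Solving: y_budget = 4, y_design = 3.
billboards enters the basis when its profit ≥ yᵀa₃ = 4·1 + 3·2 = 10.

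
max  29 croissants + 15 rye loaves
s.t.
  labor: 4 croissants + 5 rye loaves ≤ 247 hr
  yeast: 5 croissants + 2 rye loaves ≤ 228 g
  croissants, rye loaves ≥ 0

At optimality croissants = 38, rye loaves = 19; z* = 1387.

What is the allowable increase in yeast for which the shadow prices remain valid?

80.75

Binding constraints: labor, yeast. The basis is B = [[4,5],[5,2]] with det -17.
Per unit increase in yeast, x* moves by d = (0.2941, -0.2353).
The basis stays optimal until rye loaves reaches 0; allowable increase = 80.75 g.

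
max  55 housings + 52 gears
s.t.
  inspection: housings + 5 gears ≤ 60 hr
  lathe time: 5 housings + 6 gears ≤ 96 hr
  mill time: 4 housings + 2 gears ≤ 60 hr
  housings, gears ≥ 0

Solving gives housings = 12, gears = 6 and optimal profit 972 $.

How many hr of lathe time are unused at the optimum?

lathe time used = 5·12 + 6·6 = 96; slack = 96 − 96 = 0.

0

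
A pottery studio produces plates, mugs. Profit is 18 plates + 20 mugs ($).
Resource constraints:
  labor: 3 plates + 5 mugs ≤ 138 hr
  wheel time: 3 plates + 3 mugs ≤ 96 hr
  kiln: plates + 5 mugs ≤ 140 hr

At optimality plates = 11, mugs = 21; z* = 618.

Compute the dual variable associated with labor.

Binding: labor and wheel time. Non-binding: kiln (24 unused).
By complementary slackness, y = 0 for the non-binding constraint.
The binding rows give the dual system: 3·y_labor + 3·y_wheel time = 18 and 5·y_labor + 3·y_wheel time = 20.
Solving: y_labor = 1, y_wheel time = 5.
Shadow price of labor = 1.

1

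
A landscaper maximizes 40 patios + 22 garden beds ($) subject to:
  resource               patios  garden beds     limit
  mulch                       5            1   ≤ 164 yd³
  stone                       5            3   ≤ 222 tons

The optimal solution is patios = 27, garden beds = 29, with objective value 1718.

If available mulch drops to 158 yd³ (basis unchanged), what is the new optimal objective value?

1712

Both mulch and stone are binding at x*.
From A_Bᵀ y = c: 5·y_mulch + 5·y_stone = 40; 1·y_mulch + 3·y_stone = 22.
Solving: y_mulch = 1, y_stone = 7.
Δz = y_mulch·Δb = 1 × (-6) = -6, so new z* = 1718 − 6 = 1712.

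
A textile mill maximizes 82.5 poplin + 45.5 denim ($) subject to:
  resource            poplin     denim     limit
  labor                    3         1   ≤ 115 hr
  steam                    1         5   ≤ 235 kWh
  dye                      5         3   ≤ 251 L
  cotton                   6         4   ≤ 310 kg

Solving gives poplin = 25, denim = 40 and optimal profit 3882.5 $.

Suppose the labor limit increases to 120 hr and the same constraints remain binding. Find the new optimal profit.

3930

Binding: labor and cotton. Non-binding: steam (10 unused), dye (6 unused).
Slack constraints have shadow price 0 (complementary slackness).
From A_Bᵀ y = c: 3·y_labor + 6·y_cotton = 82.5; 1·y_labor + 4·y_cotton = 45.5.
→ y_labor = 9.5 and y_cotton = 9.
Δz = y_labor·Δb = 9.5 × (5) = 47.5, so new z* = 3882.5 + 47.5 = 3930.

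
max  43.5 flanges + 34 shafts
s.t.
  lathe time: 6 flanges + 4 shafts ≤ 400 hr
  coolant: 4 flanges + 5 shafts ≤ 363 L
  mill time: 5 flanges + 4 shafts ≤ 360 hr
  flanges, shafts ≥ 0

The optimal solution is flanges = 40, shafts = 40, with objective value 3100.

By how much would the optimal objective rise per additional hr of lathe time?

1

At the optimum: lathe time uses 400 of 400 (binding); coolant uses 360 of 363 (slack = 3); mill time uses 360 of 360 (binding).
By complementary slackness, y = 0 for the non-binding constraint.
The binding rows give the dual system: 6·y_lathe time + 5·y_mill time = 43.5 and 4·y_lathe time + 4·y_mill time = 34.
This yields shadow prices y_lathe time = 1, y_mill time = 7.5.
Shadow price of lathe time = 1.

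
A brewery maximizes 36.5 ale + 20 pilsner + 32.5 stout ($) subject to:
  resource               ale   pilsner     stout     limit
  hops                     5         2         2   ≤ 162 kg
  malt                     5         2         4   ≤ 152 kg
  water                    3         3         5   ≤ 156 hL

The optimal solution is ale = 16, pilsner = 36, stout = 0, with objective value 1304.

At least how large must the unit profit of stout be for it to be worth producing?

37

At the optimum: hops uses 152 of 162 (slack = 10); malt uses 152 of 152 (binding); water uses 156 of 156 (binding).
Slack constraints have shadow price 0 (complementary slackness).
From A_Bᵀ y = c: 5·y_malt + 3·y_water = 36.5; 2·y_malt + 3·y_water = 20.
Solving: y_malt = 5.5, y_water = 3.
stout enters the basis when its profit ≥ yᵀa₃ = 5.5·4 + 3·5 = 37.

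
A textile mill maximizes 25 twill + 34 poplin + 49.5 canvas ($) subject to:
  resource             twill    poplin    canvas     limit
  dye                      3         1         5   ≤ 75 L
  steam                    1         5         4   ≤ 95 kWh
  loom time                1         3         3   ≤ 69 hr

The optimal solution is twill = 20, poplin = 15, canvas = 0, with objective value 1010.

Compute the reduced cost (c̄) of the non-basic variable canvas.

Binding: dye and steam. Non-binding: loom time (4 unused).
Since loom time is not tight, its dual is 0.
From A_Bᵀ y = c: 3·y_dye + 1·y_steam = 25; 1·y_dye + 5·y_steam = 34.
→ y_dye = 6.5 and y_steam = 5.5.
Reduced cost of canvas: c₃ − yᵀa₃ = 49.5 − (6.5·5 + 5.5·4) = 49.5 − 54.5 = -5.

-5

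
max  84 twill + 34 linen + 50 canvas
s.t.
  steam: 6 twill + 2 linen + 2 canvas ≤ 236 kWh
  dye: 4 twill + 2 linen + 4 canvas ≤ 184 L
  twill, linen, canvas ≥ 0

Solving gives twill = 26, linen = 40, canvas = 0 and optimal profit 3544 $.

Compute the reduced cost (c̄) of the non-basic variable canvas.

-2

At the optimum: steam uses 236 of 236 (binding); dye uses 184 of 184 (binding).
The binding rows give the dual system: 6·y_steam + 4·y_dye = 84 and 2·y_steam + 2·y_dye = 34.
Solving: y_steam = 8, y_dye = 9.
Reduced cost of canvas: c₃ − yᵀa₃ = 50 − (8·2 + 9·4) = 50 − 52 = -2.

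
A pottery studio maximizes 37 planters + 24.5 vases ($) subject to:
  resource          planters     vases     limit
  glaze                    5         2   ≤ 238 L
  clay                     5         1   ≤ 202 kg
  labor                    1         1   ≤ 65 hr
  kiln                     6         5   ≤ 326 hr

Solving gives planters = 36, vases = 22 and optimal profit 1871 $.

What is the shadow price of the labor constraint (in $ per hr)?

0

At the optimum: glaze uses 224 of 238 (slack = 14); clay uses 202 of 202 (binding); labor uses 58 of 65 (slack = 7); kiln uses 326 of 326 (binding).
Since glaze, labor are not tight, their duals are 0.
Dual feasibility on the basic columns requires 5·y_clay + 6·y_kiln = 37, 1·y_clay + 5·y_kiln = 24.5.
Solving: y_clay = 2, y_kiln = 4.5.
Shadow price of labor = 0.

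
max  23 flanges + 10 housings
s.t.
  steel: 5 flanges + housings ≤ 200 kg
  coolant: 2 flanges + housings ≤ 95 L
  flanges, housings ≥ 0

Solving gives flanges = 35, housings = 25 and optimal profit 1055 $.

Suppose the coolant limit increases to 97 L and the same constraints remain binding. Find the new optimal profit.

Both steel and coolant are binding at x*.
The binding rows give the dual system: 5·y_steel + 2·y_coolant = 23 and 1·y_steel + 1·y_coolant = 10.
This yields shadow prices y_steel = 1, y_coolant = 9.
Δz = y_coolant·Δb = 9 × (2) = 18, so new z* = 1055 + 18 = 1073.

1073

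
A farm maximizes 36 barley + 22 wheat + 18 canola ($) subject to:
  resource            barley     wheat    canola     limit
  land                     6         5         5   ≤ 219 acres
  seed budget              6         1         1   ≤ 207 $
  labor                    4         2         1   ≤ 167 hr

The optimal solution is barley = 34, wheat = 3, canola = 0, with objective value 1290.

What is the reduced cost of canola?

-4

At the optimum: land uses 219 of 219 (binding); seed budget uses 207 of 207 (binding); labor uses 142 of 167 (slack = 25).
Slack constraints have shadow price 0 (complementary slackness).
Dual feasibility on the basic columns requires 6·y_land + 6·y_seed budget = 36, 5·y_land + 1·y_seed budget = 22.
Solving: y_land = 4, y_seed budget = 2.
Reduced cost of canola: c₃ − yᵀa₃ = 18 − (4·5 + 2·1) = 18 − 22 = -4.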